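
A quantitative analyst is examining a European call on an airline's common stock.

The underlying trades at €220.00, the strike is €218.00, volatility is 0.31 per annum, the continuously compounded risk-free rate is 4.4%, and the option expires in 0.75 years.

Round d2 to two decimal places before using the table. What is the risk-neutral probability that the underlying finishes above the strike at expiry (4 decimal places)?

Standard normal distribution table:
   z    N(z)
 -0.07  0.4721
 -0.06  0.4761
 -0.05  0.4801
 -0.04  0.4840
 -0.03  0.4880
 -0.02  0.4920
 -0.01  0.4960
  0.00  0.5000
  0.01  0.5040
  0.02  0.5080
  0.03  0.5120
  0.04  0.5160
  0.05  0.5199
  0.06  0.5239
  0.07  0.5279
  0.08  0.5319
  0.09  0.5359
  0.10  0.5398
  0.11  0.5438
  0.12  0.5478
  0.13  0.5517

σ√T = 0.31·√0.75 = 0.2685
ln(S/K) + (r + σ²/2)T = ln(220/218) + (0.044 + 0.31²/2)·0.75 = 0.0091 + 0.0690 = 0.0782
d₁ = 0.0782 / 0.2685 = 0.2912 ≈ 0.29
d₂ = d₁ − σ√T = 0.2912 − 0.2685 = 0.0227 ≈ 0.02
Pr(exercise) under Q = N(d₂) = 0.5080

0.5080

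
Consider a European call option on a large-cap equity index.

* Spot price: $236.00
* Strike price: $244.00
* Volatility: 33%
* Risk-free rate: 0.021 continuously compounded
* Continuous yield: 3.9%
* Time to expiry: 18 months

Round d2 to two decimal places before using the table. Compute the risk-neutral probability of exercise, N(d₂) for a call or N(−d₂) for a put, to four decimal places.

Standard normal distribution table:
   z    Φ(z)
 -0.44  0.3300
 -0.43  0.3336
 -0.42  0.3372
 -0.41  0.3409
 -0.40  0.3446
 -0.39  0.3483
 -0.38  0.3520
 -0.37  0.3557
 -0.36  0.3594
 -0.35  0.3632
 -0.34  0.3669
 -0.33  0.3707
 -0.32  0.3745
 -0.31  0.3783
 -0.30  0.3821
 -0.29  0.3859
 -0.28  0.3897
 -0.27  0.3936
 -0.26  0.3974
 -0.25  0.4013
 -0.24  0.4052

σ√T = 0.33·√1.5 = 0.4042
d₁ = [ln(236/244) + (0.021 − 0.039 + ½·0.33²)·1.5] / (σ√T) = (-0.0333 + 0.0547) / 0.4042 = 0.0528 ⇒ 0.05
d₂ = 0.0528 − 0.4042 = -0.3514 ⇒ -0.35
Risk-neutral Pr[S_T > K] = N(d₂) = N(-0.35) = 0.3632

0.3632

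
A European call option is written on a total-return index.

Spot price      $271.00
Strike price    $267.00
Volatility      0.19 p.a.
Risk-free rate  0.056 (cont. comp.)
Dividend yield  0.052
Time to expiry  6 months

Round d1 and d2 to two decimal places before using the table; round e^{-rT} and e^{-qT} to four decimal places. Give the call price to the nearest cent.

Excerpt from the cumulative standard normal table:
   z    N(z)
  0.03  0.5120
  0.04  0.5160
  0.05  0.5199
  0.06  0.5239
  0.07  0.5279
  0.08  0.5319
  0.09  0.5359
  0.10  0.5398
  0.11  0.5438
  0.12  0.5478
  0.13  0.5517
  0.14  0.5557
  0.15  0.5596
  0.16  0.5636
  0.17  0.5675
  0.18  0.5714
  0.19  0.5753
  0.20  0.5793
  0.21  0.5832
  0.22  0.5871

$15.88

σ√T = 0.19 × 0.7071 = 0.1344
ln(S/K) + (r − q + σ²/2)T = ln(271/267) + (0.056 − 0.052 + 0.19²/2)·0.5 = 0.0149 + 0.0110 = 0.0259
d₁ = 0.0259 / 0.1344 = 0.1927 ⇒ 0.19
d₂ = d₁ − σ√T = 0.1927 − 0.1344 = 0.0584 ⇒ 0.06
exp(−qT) = exp(−0.052·0.5) = 0.9743;  exp(−rT) = exp(−0.056·0.5) = 0.9724
N(d₁) = N(0.19) = 0.5753;  N(d₂) = N(0.06) = 0.5239
C = 271·0.9743·0.5753 − 267·0.9724·0.5239 = 151.8995 − 136.0206 = 15.8789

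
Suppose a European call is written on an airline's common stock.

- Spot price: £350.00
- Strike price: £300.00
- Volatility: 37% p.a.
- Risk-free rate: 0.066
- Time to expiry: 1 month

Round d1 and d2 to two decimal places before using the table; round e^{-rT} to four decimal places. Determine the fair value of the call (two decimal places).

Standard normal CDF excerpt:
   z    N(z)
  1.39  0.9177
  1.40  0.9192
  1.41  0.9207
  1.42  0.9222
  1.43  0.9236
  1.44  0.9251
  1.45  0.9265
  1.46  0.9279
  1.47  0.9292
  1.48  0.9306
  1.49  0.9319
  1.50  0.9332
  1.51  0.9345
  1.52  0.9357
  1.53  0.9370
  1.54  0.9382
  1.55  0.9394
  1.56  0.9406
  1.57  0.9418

£52.79

σ√T = 0.37·√0.08333 = 0.1068
d₁ = [ln(350/300) + (0.066 + 0.37²/2)·0.08333] / 0.1068 = [0.1542 + 0.0112] / 0.1068 = 1.5481 which rounds to 1.55
d₂ = d₁ − σ√T = 1.5481 − 0.1068 = 1.4413 which rounds to 1.44
exp(−rT) = exp(−0.066·0.08333) = 0.9945
N(d₁) = N(1.55) = 0.9394;  N(d₂) = N(1.44) = 0.9251
C = 350·0.9394 − 300·0.9945·0.9251 = 328.7900 − 276.0036 = 52.7864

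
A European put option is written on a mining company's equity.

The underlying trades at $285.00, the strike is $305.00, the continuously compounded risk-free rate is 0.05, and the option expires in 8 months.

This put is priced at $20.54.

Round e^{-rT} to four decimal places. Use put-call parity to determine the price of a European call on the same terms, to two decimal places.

exp(−rT) = exp(−0.05·0.6667) = 0.9672
Put-call parity: C − P = S − K·e^(−rT) = 285 − 305·0.9672 = 285 − 294.9960 = -9.9960
C = P + (C − P) = 20.54 + (-9.9960) = 10.5440

$10.54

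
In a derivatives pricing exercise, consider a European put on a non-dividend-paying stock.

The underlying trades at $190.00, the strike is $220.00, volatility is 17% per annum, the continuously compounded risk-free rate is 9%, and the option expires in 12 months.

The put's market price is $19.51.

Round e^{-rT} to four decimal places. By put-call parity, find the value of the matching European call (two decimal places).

e^(−rT) = e^(−0.09·1) = 0.9139
Put-call parity: C − P = S − K·e^(−rT) = 190 − 220·0.9139 = 190 − 201.0580 = -11.0580
C = P + (C − P) = 19.51 + (-11.0580) = 8.4520

$8.45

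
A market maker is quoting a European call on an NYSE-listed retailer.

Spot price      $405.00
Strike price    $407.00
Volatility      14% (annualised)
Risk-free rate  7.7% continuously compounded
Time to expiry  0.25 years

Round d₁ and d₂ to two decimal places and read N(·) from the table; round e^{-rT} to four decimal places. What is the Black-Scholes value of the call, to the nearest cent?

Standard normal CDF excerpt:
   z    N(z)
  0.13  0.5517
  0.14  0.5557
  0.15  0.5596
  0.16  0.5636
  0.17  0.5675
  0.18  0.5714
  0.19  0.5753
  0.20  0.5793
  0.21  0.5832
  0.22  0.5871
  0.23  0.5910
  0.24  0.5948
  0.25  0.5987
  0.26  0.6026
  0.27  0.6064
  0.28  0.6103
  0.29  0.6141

σ√T = 0.14 × 0.5000 = 0.0700
d₁ = [ln(405/407) + (0.077 + 0.14²/2)·0.25] / 0.0700 = [-0.0049 + 0.0217] / 0.0700 = 0.2396 ≈ 0.24
d₂ = d₁ − σ√T = 0.2396 − 0.0700 = 0.1696 ≈ 0.17
e^(−rT) = e^(−0.077·0.25) = 0.9809
N(d₁) = N(0.24) = 0.5948;  N(d₂) = N(0.17) = 0.5675
C = 405·0.5948 − 407·0.9809·0.5675 = 240.8940 − 226.5609 = 14.3331

$14.33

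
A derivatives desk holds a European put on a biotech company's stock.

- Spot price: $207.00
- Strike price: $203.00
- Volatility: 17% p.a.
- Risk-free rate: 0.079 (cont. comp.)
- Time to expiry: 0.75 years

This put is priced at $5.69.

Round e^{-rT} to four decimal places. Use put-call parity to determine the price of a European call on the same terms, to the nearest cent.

exp(−rT) = exp(−0.079·0.75) = 0.9425
Put-call parity: C − P = S − K·e^(−rT) = 207 − 203·0.9425 = 207 − 191.3275 = 15.6725
C = P + (C − P) = 5.69 + (15.6725) = 21.3625

$21.36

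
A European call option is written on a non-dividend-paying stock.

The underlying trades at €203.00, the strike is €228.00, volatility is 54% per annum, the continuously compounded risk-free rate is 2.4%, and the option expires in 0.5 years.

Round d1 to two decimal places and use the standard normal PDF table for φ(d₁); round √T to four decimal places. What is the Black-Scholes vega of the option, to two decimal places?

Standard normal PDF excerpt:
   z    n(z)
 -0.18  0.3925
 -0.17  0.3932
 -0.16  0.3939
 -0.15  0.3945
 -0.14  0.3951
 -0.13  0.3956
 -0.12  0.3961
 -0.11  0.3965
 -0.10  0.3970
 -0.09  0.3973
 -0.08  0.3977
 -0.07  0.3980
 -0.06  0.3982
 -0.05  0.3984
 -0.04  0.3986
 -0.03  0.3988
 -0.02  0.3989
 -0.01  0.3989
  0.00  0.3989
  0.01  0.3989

σ√T = 0.54·√0.5 = 0.3818
d₁ = [ln(203/228) + (0.024 + 0.54²/2)·0.5] / 0.3818 = [-0.1161 + 0.0849] / 0.3818 = -0.0818 → -0.08
√T = √0.5 = 0.7071
φ(d₁) = φ(-0.08) = 0.3977
vega = S·φ(d₁)·√T = 203·0.3977·0.7071 = 57.0864

57.09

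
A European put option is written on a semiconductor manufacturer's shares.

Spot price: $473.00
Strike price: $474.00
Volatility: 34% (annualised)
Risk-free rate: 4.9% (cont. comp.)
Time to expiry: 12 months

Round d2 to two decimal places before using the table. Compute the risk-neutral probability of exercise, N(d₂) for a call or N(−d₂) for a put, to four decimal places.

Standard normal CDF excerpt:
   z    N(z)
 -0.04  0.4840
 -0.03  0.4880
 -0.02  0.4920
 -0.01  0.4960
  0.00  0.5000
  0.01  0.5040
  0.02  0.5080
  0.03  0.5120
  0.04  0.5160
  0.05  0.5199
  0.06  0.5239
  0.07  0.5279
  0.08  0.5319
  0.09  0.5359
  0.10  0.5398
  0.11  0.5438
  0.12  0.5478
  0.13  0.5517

0.5120

T = 1;  σ√T = 0.3400
d₁ = [ln(473/474) + (0.049 + 0.34²/2)·1] / 0.3400 = [-0.0021 + 0.1068] / 0.3400 = 0.3079 ⇒ 0.31
d₂ = d₁ − σ√T = 0.3079 − 0.3400 = -0.0321 ⇒ -0.03
Risk-neutral Pr[S_T < K] = N(−d₂) = N(0.03) = 0.5120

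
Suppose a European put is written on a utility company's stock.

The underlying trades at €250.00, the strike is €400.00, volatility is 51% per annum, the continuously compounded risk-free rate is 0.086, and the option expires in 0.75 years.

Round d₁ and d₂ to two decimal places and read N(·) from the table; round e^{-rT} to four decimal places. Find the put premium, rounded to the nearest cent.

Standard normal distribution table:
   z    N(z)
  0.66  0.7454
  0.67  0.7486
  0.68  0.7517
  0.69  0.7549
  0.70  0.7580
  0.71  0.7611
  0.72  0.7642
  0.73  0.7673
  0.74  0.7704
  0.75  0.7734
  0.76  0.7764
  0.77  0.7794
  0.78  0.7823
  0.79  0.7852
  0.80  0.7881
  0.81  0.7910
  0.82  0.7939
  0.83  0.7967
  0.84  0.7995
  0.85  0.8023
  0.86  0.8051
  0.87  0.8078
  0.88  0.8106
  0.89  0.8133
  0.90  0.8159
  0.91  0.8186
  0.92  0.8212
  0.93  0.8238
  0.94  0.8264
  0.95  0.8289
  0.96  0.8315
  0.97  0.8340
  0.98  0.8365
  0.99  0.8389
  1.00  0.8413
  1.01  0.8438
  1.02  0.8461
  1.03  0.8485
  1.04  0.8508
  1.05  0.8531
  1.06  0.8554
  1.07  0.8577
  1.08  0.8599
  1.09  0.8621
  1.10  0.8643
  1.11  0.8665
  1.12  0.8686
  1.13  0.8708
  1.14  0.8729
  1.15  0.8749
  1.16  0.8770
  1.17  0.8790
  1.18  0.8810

σ√T = 0.51·√0.75 = 0.4417
ln(S/K) + (r + σ²/2)T = ln(250/400) + (0.086 + 0.51²/2)·0.75 = -0.4700 + 0.1620 = -0.3080
d₁ = -0.3080 / 0.4417 = -0.6973 ⇒ -0.70
d₂ = d₁ − σ√T = -0.6973 − 0.4417 = -1.1389 ⇒ -1.14
exp(−rT) = exp(−0.086·0.75) = 0.9375
N(−d₂) = N(1.14) = 0.8729;  N(−d₁) = N(0.70) = 0.7580
P = 400·0.9375·0.8729 − 250·0.7580 = 327.3375 − 189.5000 = 137.8375

€137.84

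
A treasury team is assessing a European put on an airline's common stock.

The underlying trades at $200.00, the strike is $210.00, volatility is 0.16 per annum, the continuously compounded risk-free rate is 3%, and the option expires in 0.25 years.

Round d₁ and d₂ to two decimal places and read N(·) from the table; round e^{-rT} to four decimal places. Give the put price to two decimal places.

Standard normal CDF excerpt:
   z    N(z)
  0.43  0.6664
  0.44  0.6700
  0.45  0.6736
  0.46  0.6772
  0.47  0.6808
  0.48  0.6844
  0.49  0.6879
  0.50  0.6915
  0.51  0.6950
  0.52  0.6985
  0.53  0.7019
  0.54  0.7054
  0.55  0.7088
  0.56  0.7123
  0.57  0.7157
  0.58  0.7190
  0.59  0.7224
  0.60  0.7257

$11.58

σ√T = 0.16 × 0.5000 = 0.0800
d₁ = [ln(200/210) + (0.03 + 0.16²/2)·0.25] / 0.0800 = [-0.0488 + 0.0107] / 0.0800 = -0.4761 which rounds to -0.48
d₂ = d₁ − σ√T = -0.4761 − 0.0800 = -0.5561 which rounds to -0.56
e^(−rT) = e^(−0.03·0.25) = 0.9925
N(−d₂) = N(0.56) = 0.7123;  N(−d₁) = N(0.48) = 0.6844
P = 210·0.9925·0.7123 − 200·0.6844 = 148.4611 − 136.8800 = 11.5811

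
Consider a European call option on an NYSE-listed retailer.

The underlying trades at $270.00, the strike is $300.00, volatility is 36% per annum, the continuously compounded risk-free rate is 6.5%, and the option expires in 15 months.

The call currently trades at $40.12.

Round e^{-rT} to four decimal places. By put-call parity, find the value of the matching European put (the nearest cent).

e^(−rT) = e^(−0.065·1.25) = 0.9220
Put-call parity: C − P = S − K·e^(−rT) = 270 − 300·0.9220 = 270 − 276.6000 = -6.6000
P = C − (C − P) = 40.12 − (-6.6000) = 46.7200

$46.72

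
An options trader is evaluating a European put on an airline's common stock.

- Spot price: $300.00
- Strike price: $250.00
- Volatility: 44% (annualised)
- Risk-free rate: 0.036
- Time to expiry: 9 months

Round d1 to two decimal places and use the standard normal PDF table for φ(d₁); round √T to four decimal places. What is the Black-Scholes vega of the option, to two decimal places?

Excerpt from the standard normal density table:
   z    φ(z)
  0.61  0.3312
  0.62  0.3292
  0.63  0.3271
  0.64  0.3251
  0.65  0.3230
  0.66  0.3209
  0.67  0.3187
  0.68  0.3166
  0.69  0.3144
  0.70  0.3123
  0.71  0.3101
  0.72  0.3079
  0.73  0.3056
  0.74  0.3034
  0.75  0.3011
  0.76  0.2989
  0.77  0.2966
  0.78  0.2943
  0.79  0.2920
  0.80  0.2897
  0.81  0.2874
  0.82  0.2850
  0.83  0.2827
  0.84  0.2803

σ√T = 0.44 × 0.8660 = 0.3811
d₁ = [ln(300/250) + (0.036 + 0.44²/2)·0.75] / 0.3811 = [0.1823 + 0.0996] / 0.3811 = 0.7399 ⇒ 0.74
√T = √0.75 = 0.8660
φ(d₁) = φ(0.74) = 0.3034
vega = S·φ(d₁)·√T = 300·0.3034·0.8660 = 78.8233
(Call and put vega coincide under Black-Scholes.)

78.82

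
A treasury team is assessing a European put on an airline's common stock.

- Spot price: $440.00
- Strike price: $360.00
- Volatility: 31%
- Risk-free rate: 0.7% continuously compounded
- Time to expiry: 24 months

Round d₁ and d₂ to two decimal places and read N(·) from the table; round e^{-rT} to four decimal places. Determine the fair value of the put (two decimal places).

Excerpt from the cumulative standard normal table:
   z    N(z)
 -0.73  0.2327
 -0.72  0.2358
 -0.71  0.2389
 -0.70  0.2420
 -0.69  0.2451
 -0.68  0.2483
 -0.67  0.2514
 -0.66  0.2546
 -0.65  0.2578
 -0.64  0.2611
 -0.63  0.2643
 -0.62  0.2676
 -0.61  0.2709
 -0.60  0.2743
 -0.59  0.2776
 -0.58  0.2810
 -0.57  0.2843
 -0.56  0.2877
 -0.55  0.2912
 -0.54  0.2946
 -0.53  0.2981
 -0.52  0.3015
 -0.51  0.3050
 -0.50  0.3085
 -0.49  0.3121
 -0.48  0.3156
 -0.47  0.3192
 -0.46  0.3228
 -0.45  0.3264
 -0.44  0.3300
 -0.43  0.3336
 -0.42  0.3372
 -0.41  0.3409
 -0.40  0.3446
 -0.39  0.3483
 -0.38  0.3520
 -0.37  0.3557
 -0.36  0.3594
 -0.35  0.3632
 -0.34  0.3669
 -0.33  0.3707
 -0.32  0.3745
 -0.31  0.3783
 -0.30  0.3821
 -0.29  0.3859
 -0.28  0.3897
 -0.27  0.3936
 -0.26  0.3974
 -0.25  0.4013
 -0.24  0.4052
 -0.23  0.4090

σ√T = 0.31 × 1.4142 = 0.4384
d₁ = [ln(440/360) + (0.007 + ½·0.31²)·2] / (σ√T) = (0.2007 + 0.1101) / 0.4384 = 0.7089 ≈ 0.71
d₂ = 0.7089 − 0.4384 = 0.2705 ≈ 0.27
e^(−rT) = e^(−0.007·2) = 0.9861
N(−d₂) = N(-0.27) = 0.3936;  N(−d₁) = N(-0.71) = 0.2389
P = 360·0.9861·0.3936 − 440·0.2389 = 139.7264 − 105.1160 = 34.6104

$34.61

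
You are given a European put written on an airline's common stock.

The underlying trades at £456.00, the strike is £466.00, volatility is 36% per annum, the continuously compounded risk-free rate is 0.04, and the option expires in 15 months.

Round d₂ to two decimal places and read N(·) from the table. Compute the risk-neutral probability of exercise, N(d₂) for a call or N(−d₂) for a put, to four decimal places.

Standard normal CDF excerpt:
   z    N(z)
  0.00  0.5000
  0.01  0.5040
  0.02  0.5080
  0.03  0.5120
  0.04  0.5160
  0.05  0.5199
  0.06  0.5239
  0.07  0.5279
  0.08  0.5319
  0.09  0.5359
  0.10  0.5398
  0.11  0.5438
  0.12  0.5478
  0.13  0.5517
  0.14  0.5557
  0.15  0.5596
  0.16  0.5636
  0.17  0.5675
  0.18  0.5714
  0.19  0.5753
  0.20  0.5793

0.5517

σ√T = 0.36·√1.25 = 0.4025
d₁ = [ln(456/466) + (0.04 + ½·0.36²)·1.25] / (σ√T) = (-0.0217 + 0.1310) / 0.4025 = 0.2716 which rounds to 0.27
d₂ = 0.2716 − 0.4025 = -0.1309 which rounds to -0.13
Risk-neutral Pr[S_T < K] = N(−d₂) = N(0.13) = 0.5517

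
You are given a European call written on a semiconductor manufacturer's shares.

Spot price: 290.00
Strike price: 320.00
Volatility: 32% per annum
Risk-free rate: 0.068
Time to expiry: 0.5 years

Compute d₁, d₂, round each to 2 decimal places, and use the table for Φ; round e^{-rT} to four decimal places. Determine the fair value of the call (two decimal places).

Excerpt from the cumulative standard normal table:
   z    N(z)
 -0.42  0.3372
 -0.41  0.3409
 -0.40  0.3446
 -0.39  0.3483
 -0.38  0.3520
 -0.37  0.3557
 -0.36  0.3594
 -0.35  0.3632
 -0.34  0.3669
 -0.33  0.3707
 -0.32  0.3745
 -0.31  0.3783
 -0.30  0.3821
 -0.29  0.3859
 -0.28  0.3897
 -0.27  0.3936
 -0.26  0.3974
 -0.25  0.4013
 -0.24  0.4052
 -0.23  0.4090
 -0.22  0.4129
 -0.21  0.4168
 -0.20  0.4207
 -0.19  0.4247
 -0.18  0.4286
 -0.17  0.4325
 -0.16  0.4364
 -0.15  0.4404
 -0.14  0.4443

T = 0.5;  σ√T = 0.2263
d₁ = [ln(290/320) + (0.068 + ½·0.32²)·0.5] / (σ√T) = (-0.0984 + 0.0596) / 0.2263 = -0.1717 → -0.17
d₂ = -0.1717 − 0.2263 = -0.3979 → -0.40
e^(−rT) = e^(−0.068·0.5) = 0.9666
N(d₁) = N(-0.17) = 0.4325;  N(d₂) = N(-0.40) = 0.3446
C = 290·0.4325 − 320·0.9666·0.3446 = 125.4250 − 106.5889 = 18.8361

18.84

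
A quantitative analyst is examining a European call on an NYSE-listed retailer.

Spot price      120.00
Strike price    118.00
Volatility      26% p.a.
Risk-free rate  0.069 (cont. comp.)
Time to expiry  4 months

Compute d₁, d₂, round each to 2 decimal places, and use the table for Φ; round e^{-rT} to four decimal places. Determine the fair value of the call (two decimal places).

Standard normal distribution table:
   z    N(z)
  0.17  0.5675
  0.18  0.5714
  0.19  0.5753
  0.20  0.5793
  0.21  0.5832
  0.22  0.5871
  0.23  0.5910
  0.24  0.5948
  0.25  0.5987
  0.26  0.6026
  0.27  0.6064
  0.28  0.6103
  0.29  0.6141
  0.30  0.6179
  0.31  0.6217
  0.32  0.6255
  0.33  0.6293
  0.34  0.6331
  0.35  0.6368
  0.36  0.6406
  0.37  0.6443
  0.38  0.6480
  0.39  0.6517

σ√T = 0.26 × 0.5774 = 0.1501
ln(S/K) + (r + σ²/2)T = ln(120/118) + (0.069 + 0.26²/2)·0.3333 = 0.0168 + 0.0343 = 0.0511
d₁ = 0.0511 / 0.1501 = 0.3402 → 0.34
d₂ = d₁ − σ√T = 0.3402 − 0.1501 = 0.1901 → 0.19
exp(−rT) = exp(−0.069·0.3333) = 0.9773
N(d₁) = N(0.34) = 0.6331;  N(d₂) = N(0.19) = 0.5753
C = 120·0.6331 − 118·0.9773·0.5753 = 75.9720 − 66.3444 = 9.6276

9.63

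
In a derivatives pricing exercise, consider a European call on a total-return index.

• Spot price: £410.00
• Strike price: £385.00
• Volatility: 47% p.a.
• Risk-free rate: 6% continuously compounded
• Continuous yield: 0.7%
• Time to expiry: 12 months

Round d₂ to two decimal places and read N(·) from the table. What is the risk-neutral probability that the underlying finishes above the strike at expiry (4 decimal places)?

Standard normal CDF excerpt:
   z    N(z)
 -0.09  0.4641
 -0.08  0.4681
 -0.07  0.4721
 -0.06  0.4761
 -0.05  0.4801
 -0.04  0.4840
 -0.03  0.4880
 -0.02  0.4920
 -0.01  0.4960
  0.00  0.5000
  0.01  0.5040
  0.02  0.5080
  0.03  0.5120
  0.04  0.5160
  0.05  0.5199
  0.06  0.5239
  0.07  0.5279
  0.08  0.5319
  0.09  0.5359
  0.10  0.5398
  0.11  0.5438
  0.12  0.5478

0.5040

σ√T = 0.47·√1 = 0.4700
d₁ = [ln(410/385) + (0.06 − 0.007 + 0.47²/2)·1] / 0.4700 = [0.0629 + 0.1634] / 0.4700 = 0.4816 ⇒ 0.48
d₂ = d₁ − σ√T = 0.4816 − 0.4700 = 0.0116 ⇒ 0.01
Pr(exercise) under Q = N(d₂) = 0.5040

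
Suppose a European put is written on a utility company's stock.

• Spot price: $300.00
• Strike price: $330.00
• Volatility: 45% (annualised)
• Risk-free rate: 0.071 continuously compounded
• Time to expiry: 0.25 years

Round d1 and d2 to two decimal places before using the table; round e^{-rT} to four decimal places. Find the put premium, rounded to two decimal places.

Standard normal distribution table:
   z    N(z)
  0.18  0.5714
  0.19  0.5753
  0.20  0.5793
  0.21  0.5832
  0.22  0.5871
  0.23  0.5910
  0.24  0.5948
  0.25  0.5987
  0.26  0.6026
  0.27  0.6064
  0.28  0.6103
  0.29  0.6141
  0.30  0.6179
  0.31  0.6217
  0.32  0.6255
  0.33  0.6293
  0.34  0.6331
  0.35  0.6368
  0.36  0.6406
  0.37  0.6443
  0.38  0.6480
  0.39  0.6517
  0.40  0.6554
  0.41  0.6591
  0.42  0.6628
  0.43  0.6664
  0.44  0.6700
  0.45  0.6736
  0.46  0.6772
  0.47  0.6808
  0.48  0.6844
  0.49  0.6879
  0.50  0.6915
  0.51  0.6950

$42.24

σ√T = 0.45·√0.25 = 0.2250
d₁ = [ln(300/330) + (0.071 + ½·0.45²)·0.25] / (σ√T) = (-0.0953 + 0.0431) / 0.2250 = -0.2322 ⇒ -0.23
d₂ = -0.2322 − 0.2250 = -0.4572 ⇒ -0.46
exp(−rT) = exp(−0.071·0.25) = 0.9824
N(−d₂) = N(0.46) = 0.6772;  N(−d₁) = N(0.23) = 0.5910
P = 330·0.9824·0.6772 − 300·0.5910 = 219.5428 − 177.3000 = 42.2428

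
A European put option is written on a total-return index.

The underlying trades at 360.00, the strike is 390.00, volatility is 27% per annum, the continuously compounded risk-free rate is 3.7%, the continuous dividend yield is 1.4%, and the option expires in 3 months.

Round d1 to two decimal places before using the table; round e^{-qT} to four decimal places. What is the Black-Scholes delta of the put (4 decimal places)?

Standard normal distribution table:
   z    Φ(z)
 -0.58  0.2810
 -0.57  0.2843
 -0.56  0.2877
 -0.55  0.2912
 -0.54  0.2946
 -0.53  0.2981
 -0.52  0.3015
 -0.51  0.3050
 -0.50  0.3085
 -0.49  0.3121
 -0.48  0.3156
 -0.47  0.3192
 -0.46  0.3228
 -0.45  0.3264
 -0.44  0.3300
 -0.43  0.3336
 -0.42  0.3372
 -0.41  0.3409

σ√T = 0.27 × 0.5000 = 0.1350
d₁ = [ln(360/390) + (0.037 − 0.014 + ½·0.27²)·0.25] / (σ√T) = (-0.0800 + 0.0149) / 0.1350 = -0.4828 → -0.48
N(d₁) = N(-0.48) = 0.3156
Δ_put = exp(−qT)·(N(d₁) − 1) = 0.9965·(0.3156 − 1) = -0.6820

-0.6820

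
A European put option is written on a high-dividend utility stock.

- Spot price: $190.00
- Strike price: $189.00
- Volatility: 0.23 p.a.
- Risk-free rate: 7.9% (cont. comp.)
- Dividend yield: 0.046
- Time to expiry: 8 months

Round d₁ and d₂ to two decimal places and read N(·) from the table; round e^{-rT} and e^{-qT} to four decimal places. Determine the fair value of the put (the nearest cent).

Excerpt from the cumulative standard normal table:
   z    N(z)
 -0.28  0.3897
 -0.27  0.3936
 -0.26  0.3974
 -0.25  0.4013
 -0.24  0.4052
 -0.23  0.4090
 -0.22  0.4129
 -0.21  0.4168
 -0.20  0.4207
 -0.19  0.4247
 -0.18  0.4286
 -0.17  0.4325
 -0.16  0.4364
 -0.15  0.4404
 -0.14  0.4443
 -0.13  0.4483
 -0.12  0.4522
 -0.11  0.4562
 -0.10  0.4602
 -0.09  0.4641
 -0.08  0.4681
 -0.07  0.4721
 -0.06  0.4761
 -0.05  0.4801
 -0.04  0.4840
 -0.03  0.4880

$11.42

T = 0.6667;  σ√T = 0.1878
d₁ = [ln(190/189) + (0.079 − 0.046 + 0.23²/2)·0.6667] / 0.1878 = [0.0053 + 0.0396] / 0.1878 = 0.2391 ≈ 0.24
d₂ = d₁ − σ√T = 0.2391 − 0.1878 = 0.0514 ≈ 0.05
exp(−qT) = exp(−0.046·0.6667) = 0.9698;  exp(−rT) = exp(−0.079·0.6667) = 0.9487
N(−d₂) = N(-0.05) = 0.4801;  N(−d₁) = N(-0.24) = 0.4052
P = 189·0.9487·0.4801 − 190·0.9698·0.4052 = 86.0840 − 74.6630 = 11.4210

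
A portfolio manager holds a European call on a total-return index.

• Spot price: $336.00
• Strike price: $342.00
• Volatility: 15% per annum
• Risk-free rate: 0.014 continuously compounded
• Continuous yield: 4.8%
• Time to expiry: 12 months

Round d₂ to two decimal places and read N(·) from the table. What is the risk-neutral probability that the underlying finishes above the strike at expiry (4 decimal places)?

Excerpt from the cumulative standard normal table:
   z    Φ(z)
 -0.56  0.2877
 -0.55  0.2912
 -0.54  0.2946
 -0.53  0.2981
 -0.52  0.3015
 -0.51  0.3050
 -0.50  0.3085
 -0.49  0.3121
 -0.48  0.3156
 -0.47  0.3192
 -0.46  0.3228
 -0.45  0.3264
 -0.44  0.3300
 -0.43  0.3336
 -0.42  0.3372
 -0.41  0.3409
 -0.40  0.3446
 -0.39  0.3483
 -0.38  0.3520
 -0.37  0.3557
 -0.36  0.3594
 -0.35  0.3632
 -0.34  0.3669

T = 1;  σ√T = 0.1500
d₁ = [ln(336/342) + (0.014 − 0.048 + 0.15²/2)·1] / 0.1500 = [-0.0177 − 0.0228] / 0.1500 = -0.2697 ⇒ -0.27
d₂ = d₁ − σ√T = -0.2697 − 0.1500 = -0.4197 ⇒ -0.42
Pr(exercise) under Q = N(d₂) = 0.3372

0.3372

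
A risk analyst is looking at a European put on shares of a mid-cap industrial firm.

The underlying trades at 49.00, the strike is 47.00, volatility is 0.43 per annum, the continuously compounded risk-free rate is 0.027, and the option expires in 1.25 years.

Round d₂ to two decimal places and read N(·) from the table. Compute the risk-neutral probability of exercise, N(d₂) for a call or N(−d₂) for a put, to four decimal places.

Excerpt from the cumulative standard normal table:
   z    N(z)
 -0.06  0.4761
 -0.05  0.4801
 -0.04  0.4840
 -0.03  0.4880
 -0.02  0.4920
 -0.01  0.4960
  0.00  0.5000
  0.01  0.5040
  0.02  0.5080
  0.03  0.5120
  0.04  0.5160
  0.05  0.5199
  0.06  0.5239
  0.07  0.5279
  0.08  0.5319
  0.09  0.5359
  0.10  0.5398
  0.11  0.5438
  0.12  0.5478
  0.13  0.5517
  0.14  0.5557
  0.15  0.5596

0.5319

T = 1.25;  σ√T = 0.4808
d₁ = [ln(49/47) + (0.027 + 0.43²/2)·1.25] / 0.4808 = [0.0417 + 0.1493] / 0.4808 = 0.3973 → 0.40
d₂ = d₁ − σ√T = 0.3973 − 0.4808 = -0.0835 → -0.08
Pr(exercise) under Q = N(−d₂) = N(0.08) = 0.5319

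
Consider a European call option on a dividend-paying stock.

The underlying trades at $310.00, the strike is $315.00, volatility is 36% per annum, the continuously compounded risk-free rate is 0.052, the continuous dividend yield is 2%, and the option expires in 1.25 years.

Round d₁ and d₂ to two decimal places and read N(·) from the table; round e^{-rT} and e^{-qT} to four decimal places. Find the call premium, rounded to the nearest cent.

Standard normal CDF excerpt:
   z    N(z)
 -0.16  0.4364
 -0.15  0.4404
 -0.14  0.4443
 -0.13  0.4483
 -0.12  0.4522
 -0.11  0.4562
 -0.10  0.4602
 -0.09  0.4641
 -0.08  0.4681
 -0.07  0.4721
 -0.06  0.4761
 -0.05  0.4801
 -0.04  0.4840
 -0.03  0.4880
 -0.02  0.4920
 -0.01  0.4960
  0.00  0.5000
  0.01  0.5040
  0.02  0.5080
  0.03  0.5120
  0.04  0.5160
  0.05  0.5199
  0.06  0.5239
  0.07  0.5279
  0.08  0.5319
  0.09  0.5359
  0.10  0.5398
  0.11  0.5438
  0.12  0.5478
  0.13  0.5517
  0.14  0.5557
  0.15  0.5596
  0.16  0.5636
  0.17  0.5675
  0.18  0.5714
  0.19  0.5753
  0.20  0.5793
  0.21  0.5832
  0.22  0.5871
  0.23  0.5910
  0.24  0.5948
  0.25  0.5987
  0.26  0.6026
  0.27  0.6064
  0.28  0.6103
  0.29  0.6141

σ√T = 0.36·√1.25 = 0.4025
ln(S/K) + (r − q + σ²/2)T = ln(310/315) + (0.052 − 0.02 + 0.36²/2)·1.25 = -0.0160 + 0.1210 = 0.1050
d₁ = 0.1050 / 0.4025 = 0.2609 ≈ 0.26
d₂ = d₁ − σ√T = 0.2609 − 0.4025 = -0.1416 ≈ -0.14
e^(−qT) = e^(−0.02·1.25) = 0.9753;  e^(−rT) = e^(−0.052·1.25) = 0.9371
N(d₁) = N(0.26) = 0.6026;  N(d₂) = N(-0.14) = 0.4443
C = 310·0.9753·0.6026 − 315·0.9371·0.4443 = 182.1919 − 131.1514 = 51.0405

$51.04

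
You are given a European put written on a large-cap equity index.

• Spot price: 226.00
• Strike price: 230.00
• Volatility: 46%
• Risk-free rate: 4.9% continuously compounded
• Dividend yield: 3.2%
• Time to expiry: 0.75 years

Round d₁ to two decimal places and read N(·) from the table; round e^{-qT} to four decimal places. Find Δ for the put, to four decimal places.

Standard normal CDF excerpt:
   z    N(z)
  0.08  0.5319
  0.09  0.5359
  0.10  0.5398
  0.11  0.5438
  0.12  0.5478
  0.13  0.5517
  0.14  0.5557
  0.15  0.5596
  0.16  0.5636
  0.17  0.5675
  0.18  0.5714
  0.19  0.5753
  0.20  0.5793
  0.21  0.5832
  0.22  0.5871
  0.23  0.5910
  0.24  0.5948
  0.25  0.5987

σ√T = 0.46·√0.75 = 0.3984
d₁ = [ln(226/230) + (0.049 − 0.032 + 0.46²/2)·0.75] / 0.3984 = [-0.0175 + 0.0921] / 0.3984 = 0.1872 ⇒ 0.19
N(d₁) = N(0.19) = 0.5753
Δ_put = exp(−qT)·(N(d₁) − 1) = 0.9763·(0.5753 − 1) = -0.4146

-0.4146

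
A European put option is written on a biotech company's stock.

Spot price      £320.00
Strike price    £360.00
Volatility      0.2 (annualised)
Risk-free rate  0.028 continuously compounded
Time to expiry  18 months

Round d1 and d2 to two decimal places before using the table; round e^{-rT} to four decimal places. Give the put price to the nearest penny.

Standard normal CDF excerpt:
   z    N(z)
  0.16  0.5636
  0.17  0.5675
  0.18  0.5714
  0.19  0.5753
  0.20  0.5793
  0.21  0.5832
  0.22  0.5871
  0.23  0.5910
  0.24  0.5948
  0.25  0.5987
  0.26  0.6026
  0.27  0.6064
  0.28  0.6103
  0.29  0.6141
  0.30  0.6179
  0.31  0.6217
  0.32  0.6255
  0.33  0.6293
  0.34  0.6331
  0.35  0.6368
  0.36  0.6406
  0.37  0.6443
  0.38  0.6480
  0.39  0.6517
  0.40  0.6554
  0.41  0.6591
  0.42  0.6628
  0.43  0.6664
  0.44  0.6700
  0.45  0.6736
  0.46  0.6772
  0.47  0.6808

£45.95

σ√T = 0.2·√1.5 = 0.2449
ln(S/K) + (r + σ²/2)T = ln(320/360) + (0.028 + 0.2²/2)·1.5 = -0.1178 + 0.0720 = -0.0458
d₁ = -0.0458 / 0.2449 = -0.1869 ⇒ -0.19
d₂ = d₁ − σ√T = -0.1869 − 0.2449 = -0.4319 ⇒ -0.43
e^(−rT) = e^(−0.028·1.5) = 0.9589
N(−d₂) = N(0.43) = 0.6664;  N(−d₁) = N(0.19) = 0.5753
P = 360·0.9589·0.6664 − 320·0.5753 = 230.0439 − 184.0960 = 45.9479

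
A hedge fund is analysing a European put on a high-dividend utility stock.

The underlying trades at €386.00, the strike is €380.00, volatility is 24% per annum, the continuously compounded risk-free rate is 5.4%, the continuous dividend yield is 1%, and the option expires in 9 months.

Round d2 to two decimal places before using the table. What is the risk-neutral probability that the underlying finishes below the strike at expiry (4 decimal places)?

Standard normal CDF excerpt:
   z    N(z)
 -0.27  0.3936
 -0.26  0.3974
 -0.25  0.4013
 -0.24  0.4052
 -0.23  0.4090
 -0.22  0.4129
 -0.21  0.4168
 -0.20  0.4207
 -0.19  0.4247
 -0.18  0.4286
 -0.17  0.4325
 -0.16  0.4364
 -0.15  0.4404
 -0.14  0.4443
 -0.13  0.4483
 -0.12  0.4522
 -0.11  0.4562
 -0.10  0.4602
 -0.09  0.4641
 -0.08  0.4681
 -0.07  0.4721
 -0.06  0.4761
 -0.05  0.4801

0.4483

σ√T = 0.24·√0.75 = 0.2078
d₁ = [ln(386/380) + (0.054 − 0.01 + 0.24²/2)·0.75] / 0.2078 = [0.0157 + 0.0546] / 0.2078 = 0.3381 ⇒ 0.34
d₂ = d₁ − σ√T = 0.3381 − 0.2078 = 0.1302 ⇒ 0.13
Pr(exercise) under Q = N(−d₂) = N(-0.13) = 0.4483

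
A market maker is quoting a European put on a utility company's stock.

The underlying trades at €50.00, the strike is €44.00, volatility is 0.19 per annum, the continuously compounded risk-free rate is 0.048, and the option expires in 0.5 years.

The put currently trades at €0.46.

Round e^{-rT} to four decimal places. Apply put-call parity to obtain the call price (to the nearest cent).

€7.50

e^(−rT) = e^(−0.048·0.5) = 0.9763
Put-call parity: C − P = S − K·e^(−rT) = 50 − 44·0.9763 = 50 − 42.9572 = 7.0428
C = P + (C − P) = 0.46 + (7.0428) = 7.5028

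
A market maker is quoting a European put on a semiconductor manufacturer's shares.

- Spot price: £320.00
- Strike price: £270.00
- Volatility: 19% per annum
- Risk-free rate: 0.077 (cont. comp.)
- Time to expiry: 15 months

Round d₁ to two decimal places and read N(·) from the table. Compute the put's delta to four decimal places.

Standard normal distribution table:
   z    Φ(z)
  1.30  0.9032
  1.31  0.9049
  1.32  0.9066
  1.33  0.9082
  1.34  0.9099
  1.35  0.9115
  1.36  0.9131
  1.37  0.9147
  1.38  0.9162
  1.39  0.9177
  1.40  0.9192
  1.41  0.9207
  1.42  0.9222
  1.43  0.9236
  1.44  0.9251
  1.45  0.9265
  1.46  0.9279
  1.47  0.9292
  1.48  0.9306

-0.0869

T = 1.25;  σ√T = 0.2124
ln(S/K) + (r + σ²/2)T = ln(320/270) + (0.077 + 0.19²/2)·1.25 = 0.1699 + 0.1188 = 0.2887
d₁ = 0.2887 / 0.2124 = 1.3591 ⇒ 1.36
N(d₁) = N(1.36) = 0.9131
Δ_put = N(d₁) − 1 = 0.9131 − 1 = -0.0869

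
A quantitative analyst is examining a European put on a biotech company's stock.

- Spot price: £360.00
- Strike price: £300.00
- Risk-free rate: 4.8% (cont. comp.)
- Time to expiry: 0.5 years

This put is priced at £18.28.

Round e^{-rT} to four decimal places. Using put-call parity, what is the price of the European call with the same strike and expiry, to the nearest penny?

£85.39

exp(−rT) = exp(−0.048·0.5) = 0.9763
Put-call parity: C − P = S − K·e^(−rT) = 360 − 300·0.9763 = 360 − 292.8900 = 67.1100
C = P + (C − P) = 18.28 + (67.1100) = 85.3900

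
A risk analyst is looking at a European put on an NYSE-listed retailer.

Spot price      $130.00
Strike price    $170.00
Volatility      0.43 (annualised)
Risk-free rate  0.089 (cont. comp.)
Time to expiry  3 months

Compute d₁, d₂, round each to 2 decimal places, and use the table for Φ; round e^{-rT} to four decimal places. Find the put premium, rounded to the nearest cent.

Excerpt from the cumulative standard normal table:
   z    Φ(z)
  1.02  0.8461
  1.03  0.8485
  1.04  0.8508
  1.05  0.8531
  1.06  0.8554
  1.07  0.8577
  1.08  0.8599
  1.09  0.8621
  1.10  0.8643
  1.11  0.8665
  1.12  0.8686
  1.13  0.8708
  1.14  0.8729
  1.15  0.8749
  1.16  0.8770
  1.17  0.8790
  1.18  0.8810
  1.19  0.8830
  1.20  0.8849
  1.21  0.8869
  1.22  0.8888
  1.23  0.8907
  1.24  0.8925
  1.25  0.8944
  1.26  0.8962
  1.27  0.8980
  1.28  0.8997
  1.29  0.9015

σ√T = 0.43 × 0.5000 = 0.2150
d₁ = [ln(130/170) + (0.089 + 0.43²/2)·0.25] / 0.2150 = [-0.2683 + 0.0454] / 0.2150 = -1.0368 ≈ -1.04
d₂ = d₁ − σ√T = -1.0368 − 0.2150 = -1.2518 ≈ -1.25
exp(−rT) = exp(−0.089·0.25) = 0.9780
N(−d₂) = N(1.25) = 0.8944;  N(−d₁) = N(1.04) = 0.8508
P = 170·0.9780·0.8944 − 130·0.8508 = 148.7029 − 110.6040 = 38.0989

$38.10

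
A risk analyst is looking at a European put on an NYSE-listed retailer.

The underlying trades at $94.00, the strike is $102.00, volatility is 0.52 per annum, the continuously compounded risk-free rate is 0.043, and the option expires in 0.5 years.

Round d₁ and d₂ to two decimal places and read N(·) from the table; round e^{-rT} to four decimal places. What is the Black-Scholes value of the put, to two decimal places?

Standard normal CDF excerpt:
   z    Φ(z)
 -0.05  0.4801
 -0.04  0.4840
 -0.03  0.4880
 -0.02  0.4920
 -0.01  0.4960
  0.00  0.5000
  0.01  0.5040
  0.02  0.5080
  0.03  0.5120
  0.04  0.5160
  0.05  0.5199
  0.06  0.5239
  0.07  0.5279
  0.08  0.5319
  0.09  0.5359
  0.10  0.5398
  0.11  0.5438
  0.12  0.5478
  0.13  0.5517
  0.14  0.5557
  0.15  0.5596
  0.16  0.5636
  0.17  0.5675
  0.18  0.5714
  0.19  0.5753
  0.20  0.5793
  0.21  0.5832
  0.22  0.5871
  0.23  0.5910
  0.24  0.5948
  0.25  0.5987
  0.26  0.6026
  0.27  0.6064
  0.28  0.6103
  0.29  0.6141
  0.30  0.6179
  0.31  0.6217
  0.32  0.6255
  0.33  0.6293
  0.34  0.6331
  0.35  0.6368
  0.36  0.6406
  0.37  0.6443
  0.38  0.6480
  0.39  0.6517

T = 0.5;  σ√T = 0.3677
ln(S/K) + (r + σ²/2)T = ln(94/102) + (0.043 + 0.52²/2)·0.5 = -0.0817 + 0.0891 = 0.0074
d₁ = 0.0074 / 0.3677 = 0.0202 ⇒ 0.02
d₂ = d₁ − σ√T = 0.0202 − 0.3677 = -0.3475 ⇒ -0.35
e^(−rT) = e^(−0.043·0.5) = 0.9787
N(−d₂) = N(0.35) = 0.6368;  N(−d₁) = N(-0.02) = 0.4920
P = 102·0.9787·0.6368 − 94·0.4920 = 63.5701 − 46.2480 = 17.3221

$17.32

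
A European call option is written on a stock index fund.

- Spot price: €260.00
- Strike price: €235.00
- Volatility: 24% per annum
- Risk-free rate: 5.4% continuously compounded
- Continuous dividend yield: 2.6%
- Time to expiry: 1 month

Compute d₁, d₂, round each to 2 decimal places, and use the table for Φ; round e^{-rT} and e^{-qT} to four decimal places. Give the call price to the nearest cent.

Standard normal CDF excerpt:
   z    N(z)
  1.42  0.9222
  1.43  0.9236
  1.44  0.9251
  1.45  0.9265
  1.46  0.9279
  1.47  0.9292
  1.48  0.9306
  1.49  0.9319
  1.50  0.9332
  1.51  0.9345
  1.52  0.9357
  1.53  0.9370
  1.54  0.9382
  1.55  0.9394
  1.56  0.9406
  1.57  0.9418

€26.01

σ√T = 0.24·√0.08333 = 0.0693
d₁ = [ln(260/235) + (0.054 − 0.026 + 0.24²/2)·0.08333] / 0.0693 = [0.1011 + 0.0047] / 0.0693 = 1.5275 which rounds to 1.53
d₂ = d₁ − σ√T = 1.5275 − 0.0693 = 1.4582 which rounds to 1.46
e^(−qT) = e^(−0.026·0.08333) = 0.9978;  e^(−rT) = e^(−0.054·0.08333) = 0.9955
C = 260·0.9978·N(1.53) − 235·0.9955·N(1.46) = 260·0.9978·0.9370 − 235·0.9955·0.9279 = 243.0840 − 217.0752 = 26.0088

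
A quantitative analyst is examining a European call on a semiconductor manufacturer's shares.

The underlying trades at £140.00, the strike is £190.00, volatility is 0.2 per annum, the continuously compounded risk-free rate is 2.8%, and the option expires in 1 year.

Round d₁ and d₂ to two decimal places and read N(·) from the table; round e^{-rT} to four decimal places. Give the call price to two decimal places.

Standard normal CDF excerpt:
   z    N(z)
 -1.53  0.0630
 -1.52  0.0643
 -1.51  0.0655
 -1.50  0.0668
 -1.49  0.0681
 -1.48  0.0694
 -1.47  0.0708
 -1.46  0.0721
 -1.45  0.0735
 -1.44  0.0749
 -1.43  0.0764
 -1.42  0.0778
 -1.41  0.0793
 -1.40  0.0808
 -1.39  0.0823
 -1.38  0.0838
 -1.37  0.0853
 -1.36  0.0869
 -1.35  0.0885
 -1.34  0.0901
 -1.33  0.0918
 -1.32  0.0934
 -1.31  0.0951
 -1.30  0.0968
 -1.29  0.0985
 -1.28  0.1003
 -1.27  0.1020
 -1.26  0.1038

£1.21

σ√T = 0.2·√1 = 0.2000
ln(S/K) + (r + σ²/2)T = ln(140/190) + (0.028 + 0.2²/2)·1 = -0.3054 + 0.0480 = -0.2574
d₁ = -0.2574 / 0.2000 = -1.2869 which rounds to -1.29
d₂ = d₁ − σ√T = -1.2869 − 0.2000 = -1.4869 which rounds to -1.49
e^(−rT) = e^(−0.028·1) = 0.9724
C = 140·N(-1.29) − 190·0.9724·N(-1.49) = 140·0.0985 − 190·0.9724·0.0681 = 13.7900 − 12.5819 = 1.2081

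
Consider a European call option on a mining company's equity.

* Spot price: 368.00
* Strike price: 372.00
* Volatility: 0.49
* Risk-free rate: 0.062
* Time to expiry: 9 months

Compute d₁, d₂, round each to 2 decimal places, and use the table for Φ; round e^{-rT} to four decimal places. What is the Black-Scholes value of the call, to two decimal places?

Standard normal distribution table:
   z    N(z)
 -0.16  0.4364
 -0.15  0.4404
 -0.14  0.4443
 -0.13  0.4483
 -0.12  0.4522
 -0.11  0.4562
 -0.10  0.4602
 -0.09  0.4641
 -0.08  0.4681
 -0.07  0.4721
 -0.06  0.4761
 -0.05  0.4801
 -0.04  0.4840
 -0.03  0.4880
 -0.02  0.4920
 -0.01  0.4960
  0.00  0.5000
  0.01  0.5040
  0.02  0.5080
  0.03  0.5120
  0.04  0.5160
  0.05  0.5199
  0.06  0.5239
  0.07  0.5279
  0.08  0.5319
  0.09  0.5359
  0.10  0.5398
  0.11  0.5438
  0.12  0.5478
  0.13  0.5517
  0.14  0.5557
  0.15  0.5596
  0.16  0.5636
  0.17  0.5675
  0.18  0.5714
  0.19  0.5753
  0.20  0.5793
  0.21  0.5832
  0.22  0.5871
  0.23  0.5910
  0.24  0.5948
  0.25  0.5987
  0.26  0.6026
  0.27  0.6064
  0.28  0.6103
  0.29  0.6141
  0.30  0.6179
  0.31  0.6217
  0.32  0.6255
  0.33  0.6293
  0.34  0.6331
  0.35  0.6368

68.19

T = 0.75;  σ√T = 0.4244
d₁ = [ln(368/372) + (0.062 + 0.49²/2)·0.75] / 0.4244 = [-0.0108 + 0.1365] / 0.4244 = 0.2963 ≈ 0.30
d₂ = d₁ − σ√T = 0.2963 − 0.4244 = -0.1281 ≈ -0.13
exp(−rT) = exp(−0.062·0.75) = 0.9546
C = 368·N(0.30) − 372·0.9546·N(-0.13) = 368·0.6179 − 372·0.9546·0.4483 = 227.3872 − 159.1964 = 68.1908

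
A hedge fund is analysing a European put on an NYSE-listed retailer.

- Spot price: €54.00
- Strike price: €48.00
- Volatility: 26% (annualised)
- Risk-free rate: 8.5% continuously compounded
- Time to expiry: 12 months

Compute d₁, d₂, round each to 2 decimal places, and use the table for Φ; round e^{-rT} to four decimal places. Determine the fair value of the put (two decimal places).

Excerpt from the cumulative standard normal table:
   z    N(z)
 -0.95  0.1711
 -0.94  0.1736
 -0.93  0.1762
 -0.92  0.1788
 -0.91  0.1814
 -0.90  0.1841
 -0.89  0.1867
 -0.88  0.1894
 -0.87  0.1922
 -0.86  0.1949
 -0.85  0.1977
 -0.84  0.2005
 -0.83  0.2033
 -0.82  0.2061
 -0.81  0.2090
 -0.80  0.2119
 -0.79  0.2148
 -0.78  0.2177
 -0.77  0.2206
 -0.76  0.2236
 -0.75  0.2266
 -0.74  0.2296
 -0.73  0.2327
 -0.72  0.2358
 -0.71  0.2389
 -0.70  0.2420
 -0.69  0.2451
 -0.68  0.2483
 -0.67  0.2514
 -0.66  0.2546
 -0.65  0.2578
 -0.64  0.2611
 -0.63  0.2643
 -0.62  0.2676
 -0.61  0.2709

σ√T = 0.26·√1 = 0.2600
d₁ = [ln(54/48) + (0.085 + ½·0.26²)·1] / (σ√T) = (0.1178 + 0.1188) / 0.2600 = 0.9099 → 0.91
d₂ = 0.9099 − 0.2600 = 0.6499 → 0.65
exp(−rT) = exp(−0.085·1) = 0.9185
N(−d₂) = N(-0.65) = 0.2578;  N(−d₁) = N(-0.91) = 0.1814
P = 48·0.9185·0.2578 − 54·0.1814 = 11.3659 − 9.7956 = 1.5703

€1.57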